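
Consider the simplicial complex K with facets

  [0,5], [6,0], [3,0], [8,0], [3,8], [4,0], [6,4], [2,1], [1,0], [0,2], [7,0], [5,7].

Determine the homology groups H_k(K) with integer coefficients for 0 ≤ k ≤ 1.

H_0 = Z,  H_1 = Z^4.

Fix the vertex order 0 < 1 < 2 < 3 < 4 < 5 < 6 < 7 < 8 and write every simplex with vertices in increasing order. Then dim K = 1 and the simplices of K are:

  0-simplices (9): [0], [1], [2], [3], [4], [5], [6], [7], [8]
  1-simplices (12): [0,1], [0,2], [0,3], [0,4], [0,5], [0,6], [0,7], [0,8], [1,2], [3,8], [4,6], [5,7]

Hence C_0 ≅ Z^9, C_1 ≅ Z^12.

The boundary map ∂_1: C_1 → C_0 is given by ∂[p,q] = [q] − [p]. For instance
  ∂[1,2] = [2] − [1].
The resulting 9×12 matrix has rank 8, and its Smith normal form has invariant factors (1,1,1,1,1,1,1,1).

From H_k ≅ ker(∂_k) / im(∂_{k+1}) we obtain:

  H_0: rank C_0 − rank ∂_1 = 9 − 8 = 1, and the invariant factors of ∂_1 are all 1, so H_0 ≅ Z.
  H_1: rank ker ∂_1 − rank ∂_2 = (12 − 8) − 0 = 4, and there is no ∂_2, so H_1 ≅ Z^4.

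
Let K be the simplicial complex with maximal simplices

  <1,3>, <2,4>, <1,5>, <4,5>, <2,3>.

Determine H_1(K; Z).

We work with the vertex ordering 1 < 2 < 3 < 4 < 5. The simplices of K, each written with vertices in increasing order, are:

  0-simplices (5): [1], [2], [3], [4], [5]
  1-simplices (5): [1,3], [1,5], [2,3], [2,4], [4,5]

so the chain groups are C_0 ≅ Z^5, C_1 ≅ Z^5.

Boundary ∂_1: C_1 → C_0 sends each edge [p,q] (with p < q) to q − p. For instance
  ∂[2,4] = [4] − [2].
The resulting 5×5 matrix has rank 4, and its Smith normal form has invariant factors (1,1,1,1).

Computing H_k = (kernel of ∂_k) / (image of ∂_{k+1}):

  H_1: rank ker ∂_1 − rank ∂_2 = (5 − 4) − 0 = 1, and there is no ∂_2, so H_1 ≅ Z.

(K is a triangulation of the circle S^1.)

H_1 = Z.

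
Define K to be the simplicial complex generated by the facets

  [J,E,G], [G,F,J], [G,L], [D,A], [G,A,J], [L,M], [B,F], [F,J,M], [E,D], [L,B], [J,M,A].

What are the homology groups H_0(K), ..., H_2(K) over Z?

H_0 = Z,  H_1 = Z^3,  H_2 = 0.

Take the total order A < B < D < E < F < G < J < L < M on the vertex set. Then K (dimension 2) consists of the simplices:

  0-simplices (9): A, B, D, E, F, G, J, L, M
  1-simplices (16): AD, AG, AJ, AM, BF, BL, DE, EG, EJ, FG, FJ, FM, GJ, GL, JM, LM
  2-simplices (5): AGJ, AJM, EGJ, FGJ, FJM

giving chain groups C_0 ≅ Z^9, C_1 ≅ Z^16, C_2 ≅ Z^5.

∂_1: C_1 → C_0 sends each edge [p,q] (with p < q) to q − p. For instance
  ∂JM = M − J.
As a 9×16 matrix over Z this has rank 8, with invariant factors (1,1,1,1,1,1,1,1).

Boundary ∂_2: C_2 → C_1 sends each 2-simplex [p,q,r] to [q,r] − [p,r] + [p,q]. For instance
  ∂FJM = JM − FM + FJ,
  ∂FGJ = GJ − FJ + FG.
This gives a 16×5 integer matrix of rank 5; reducing to Smith normal form yields diagonal entries (1,1,1,1,1).

Now H_k = ker ∂_k / im ∂_{k+1}, so:

  H_0: rank C_0 − rank ∂_1 = 9 − 8 = 1, and the invariant factors of ∂_1 are all 1, so H_0 = Z.
  H_1: rank ker ∂_1 − rank ∂_2 = (16 − 8) − 5 = 3, and the invariant factors of ∂_2 are all 1, so H_1 = Z^3.
  H_2: rank ker ∂_2 − rank ∂_3 = (5 − 5) − 0 = 0, and there is no ∂_3, so H_2 = 0.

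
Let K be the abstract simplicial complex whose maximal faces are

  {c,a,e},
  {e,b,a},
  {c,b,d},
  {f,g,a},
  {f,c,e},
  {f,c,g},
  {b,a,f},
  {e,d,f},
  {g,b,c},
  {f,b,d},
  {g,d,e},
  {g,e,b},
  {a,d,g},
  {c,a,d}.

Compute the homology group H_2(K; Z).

Take the total order a < b < c < d < e < f < g on the vertex set. Then K (dimension 2) consists of the simplices:

  0-simplices (7): a, b, c, d, e, f, g
  1-simplices (21): ab, ac, ad, ae, af, ag, bc, bd, be, bf, bg, cd, ce, cf, cg, de, df, dg, ef, eg, fg
  2-simplices (14): abe, abf, acd, ace, adg, afg, bcd, bcg, bdf, beg, cef, cfg, def, deg

giving chain groups C_0 ≅ Z^7, C_1 ≅ Z^21, C_2 ≅ Z^14.

The boundary map ∂_1: C_1 → C_0 maps an edge to its endpoints' difference, ∂[p,q] = q − p.
The 7×21 boundary matrix has rank 6 and Smith normal form diag(1,1,1,1,1,1).

The boundary map ∂_2: C_2 → C_1 acts by ∂[p,q,r] = [q,r] − [p,r] + [p,q]. For instance
  ∂def = ef − df + de,
  ∂adg = dg − ag + ad.
As a 21×14 matrix over Z this has rank 13, with invariant factors (1,1,1,1,1,1,1,1,1,1,1,1,1).

Now H_k = ker ∂_k / im ∂_{k+1}, so:

  H_2: rank ker ∂_2 − rank ∂_3 = (14 − 13) − 0 = 1, and there is no ∂_3, so H_2 = Z.

H_2 ≅ Z.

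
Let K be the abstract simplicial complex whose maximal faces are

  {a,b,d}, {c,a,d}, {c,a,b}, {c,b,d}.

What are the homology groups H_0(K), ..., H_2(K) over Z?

Take the total order a < b < c < d on the vertex set. Then K (dimension 2) consists of the simplices:

  0-simplices (4): a, b, c, d
  1-simplices (6): ab, ac, ad, bc, bd, cd
  2-simplices (4): abc, abd, acd, bcd

giving chain groups C_0 ≅ Z^4, C_1 ≅ Z^6, C_2 ≅ Z^4.

∂_1: C_1 → C_0 maps an edge to its endpoints' difference, ∂[p,q] = q − p. For instance
  ∂bd = d − b.
The 4×6 boundary matrix has rank 3 and Smith normal form diag(1,1,1).

Boundary ∂_2: C_2 → C_1 maps a triangle to the signed sum of its edges. For instance
  ∂abd = bd − ad + ab,
  ∂bcd = cd − bd + bc.
As a 6×4 matrix over Z this has rank 3, with invariant factors (1,1,1).

From H_k ≅ ker(∂_k) / im(∂_{k+1}) we obtain:

  H_0: rank C_0 − rank ∂_1 = 4 − 3 = 1, and the invariant factors of ∂_1 are all 1, so H_0 = Z.
  H_1: rank ker ∂_1 − rank ∂_2 = (6 − 3) − 3 = 0, and the invariant factors of ∂_2 are all 1, so H_1 = 0.
  H_2: rank ker ∂_2 − rank ∂_3 = (4 − 3) − 0 = 1, and there is no ∂_3, so H_2 = Z.

As a check, the Euler characteristic is 4 − 6 + 4 = 2, which agrees with 1 − 0 + 1 = 2.

H_0 ≅ Z,  H_1 = 0,  H_2 ≅ Z.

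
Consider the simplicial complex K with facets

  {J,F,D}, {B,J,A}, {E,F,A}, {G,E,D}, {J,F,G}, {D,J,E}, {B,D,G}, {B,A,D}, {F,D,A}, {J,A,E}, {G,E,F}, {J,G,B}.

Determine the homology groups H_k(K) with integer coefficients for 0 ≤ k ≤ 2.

Fix the vertex order A < B < D < E < F < G < J and write every simplex with vertices in increasing order. Then dim K = 2 and the simplices of K are:

  0-simplices (7): A, B, D, E, F, G, J
  1-simplices (18): AB, AD, AE, AF, AJ, BD, BG, BJ, DE, DF, DG, DJ, EF, EG, EJ, FG, FJ, GJ
  2-simplices (12): ABD, ABJ, ADF, AEF, AEJ, BDG, BGJ, DEG, DEJ, DFJ, EFG, FGJ

giving chain groups C_0 ≅ Z^7, C_1 ≅ Z^18, C_2 ≅ Z^12.

Boundary ∂_1: C_1 → C_0 sends each edge [p,q] (with p < q) to q − p.
The resulting 7×18 matrix has rank 6, and its Smith normal form has invariant factors (1,1,1,1,1,1).

Boundary ∂_2: C_2 → C_1 maps a triangle to the signed sum of its edges. For instance
  ∂DEG = EG − DG + DE,
  ∂BDG = DG − BG + BD.
This gives a 18×12 integer matrix of rank 12; reducing to Smith normal form yields diagonal entries (1,1,1,1,1,1,1,1,1,1,1,2).

From H_k ≅ ker(∂_k) / im(∂_{k+1}) we obtain:

  H_0: rank C_0 − rank ∂_1 = 7 − 6 = 1, and the invariant factors of ∂_1 are all 1, so H_0 = Z.
  H_1: rank ker ∂_1 − rank ∂_2 = (18 − 6) − 12 = 0, and ∂_2 has invariant factor 2 > 1, so H_1 = Z/2.
  H_2: rank ker ∂_2 − rank ∂_3 = (12 − 12) − 0 = 0, and there is no ∂_3, so H_2 = 0.

H_0 ≅ Z,  H_1 ≅ Z/2,  H_2 = 0.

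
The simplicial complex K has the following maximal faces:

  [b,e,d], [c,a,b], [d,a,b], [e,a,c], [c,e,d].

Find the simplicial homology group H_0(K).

Fix the vertex order a < b < c < d < e and write every simplex with vertices in increasing order. Then dim K = 2 and the simplices of K are:

  0-simplices (5): a, b, c, d, e
  1-simplices (10): ab, ac, ad, ae, bc, bd, be, cd, ce, de
  2-simplices (5): abc, abd, ace, bde, cde

so the chain groups are C_0 ≅ Z^5, C_1 ≅ Z^10, C_2 ≅ Z^5.

Boundary ∂_1: C_1 → C_0 maps an edge to its endpoints' difference, ∂[p,q] = q − p. For instance
  ∂ae = e − a.
The resulting 5×10 matrix has rank 4, and its Smith normal form has invariant factors (1,1,1,1).

Boundary ∂_2: C_2 → C_1 acts by ∂[p,q,r] = [q,r] − [p,r] + [p,q]. For instance
  ∂abd = bd − ad + ab,
  ∂bde = de − be + bd.
The resulting 10×5 matrix has rank 5, and its Smith normal form has invariant factors (1,1,1,1,1).

Reading off H_k = ker ∂_k / im ∂_{k+1}:

  H_0: rank C_0 − rank ∂_1 = 5 − 4 = 1, and the invariant factors of ∂_1 are all 1, so H_0 = Z.

H_0 = Z.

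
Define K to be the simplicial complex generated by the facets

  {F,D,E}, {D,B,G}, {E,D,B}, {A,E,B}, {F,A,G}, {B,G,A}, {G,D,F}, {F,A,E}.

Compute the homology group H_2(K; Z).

Fix the vertex order A < B < D < E < F < G and write every simplex with vertices in increasing order. Then dim K = 2 and the simplices of K are:

  0-simplices (6): A, B, D, E, F, G
  1-simplices (12): AB, AE, AF, AG, BD, BE, BG, DE, DF, DG, EF, FG
  2-simplices (8): ABE, ABG, AEF, AFG, BDE, BDG, DEF, DFG

Hence C_0 ≅ Z^6, C_1 ≅ Z^12, C_2 ≅ Z^8.

∂_1: C_1 → C_0 sends each edge [p,q] (with p < q) to q − p. For instance
  ∂BD = D − B.
This gives a 6×12 integer matrix of rank 5; reducing to Smith normal form yields diagonal entries (1,1,1,1,1).

Boundary ∂_2: C_2 → C_1 acts by ∂[p,q,r] = [q,r] − [p,r] + [p,q]. For instance
  ∂AFG = FG − AG + AF,
  ∂DEF = EF − DF + DE.
This gives a 12×8 integer matrix of rank 7; reducing to Smith normal form yields diagonal entries (1,1,1,1,1,1,1).

Reading off H_k = ker ∂_k / im ∂_{k+1}:

  H_2: rank ker ∂_2 − rank ∂_3 = (8 − 7) − 0 = 1, and there is no ∂_3, so H_2 ≅ Z.

(K is a triangulation of the 2-sphere S^2.)

H_2 = Z.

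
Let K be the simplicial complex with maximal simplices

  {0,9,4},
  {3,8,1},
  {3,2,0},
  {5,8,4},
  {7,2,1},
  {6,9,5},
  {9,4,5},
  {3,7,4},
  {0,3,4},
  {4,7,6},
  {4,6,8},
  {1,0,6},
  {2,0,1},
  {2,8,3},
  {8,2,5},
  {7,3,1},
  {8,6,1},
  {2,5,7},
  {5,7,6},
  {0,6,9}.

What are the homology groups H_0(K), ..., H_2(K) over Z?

H_0 = Z,  H_1 = Z ⊕ Z/2,  H_2 = 0.

Fix the vertex order 0 < 1 < 2 < 3 < 4 < 5 < 6 < 7 < 8 < 9 and write every simplex with vertices in increasing order. Then dim K = 2 and the simplices of K are:

  0-simplices (10): [0], [1], [2], [3], [4], [5], [6], [7], [8], [9]
  1-simplices (30): (30 of them)
  2-simplices (20): (20 of them)

Hence C_0 ≅ Z^10, C_1 ≅ Z^30, C_2 ≅ Z^20.

Boundary ∂_1: C_1 → C_0 maps an edge to its endpoints' difference, ∂[p,q] = q − p. For instance
  ∂[1,8] = [8] − [1].
The 10×30 boundary matrix has rank 9 and Smith normal form diag(1,1,1,1,1,1,1,1,1).

∂_2: C_2 → C_1 sends each 2-simplex [p,q,r] to [q,r] − [p,r] + [p,q]. For instance
  ∂[0,1,2] = [1,2] − [0,2] + [0,1],
  ∂[4,5,9] = [5,9] − [4,9] + [4,5].
As a 30×20 matrix over Z this has rank 20, with invariant factors (1,1,1,1,1,1,1,1,1,1,1,1,1,1,1,1,1,1,1,2).

Reading off H_k = ker ∂_k / im ∂_{k+1}:

  H_0: rank C_0 − rank ∂_1 = 10 − 9 = 1, and the invariant factors of ∂_1 are all 1, so H_0 = Z.
  H_1: rank ker ∂_1 − rank ∂_2 = (30 − 9) − 20 = 1, and ∂_2 has invariant factor 2 > 1, so H_1 = Z ⊕ Z/2.
  H_2: rank ker ∂_2 − rank ∂_3 = (20 − 20) − 0 = 0, and there is no ∂_3, so H_2 = 0.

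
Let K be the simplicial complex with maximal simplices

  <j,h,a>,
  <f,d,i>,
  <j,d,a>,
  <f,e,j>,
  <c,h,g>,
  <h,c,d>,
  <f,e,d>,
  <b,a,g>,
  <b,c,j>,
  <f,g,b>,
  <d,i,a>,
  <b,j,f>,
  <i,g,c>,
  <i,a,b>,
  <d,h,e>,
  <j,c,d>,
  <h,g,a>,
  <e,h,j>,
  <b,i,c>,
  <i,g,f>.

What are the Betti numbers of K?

Order the vertices as a < b < c < d < e < f < g < h < i < j. Listing each simplex with vertices in this order, K has dimension 2 with simplices:

  0-simplices (10): a, b, c, d, e, f, g, h, i, j
  1-simplices (30): ab, ad, ag, ah, ai, aj, bc, bf, bg, bi, bj, cd, cg, ch, ci, cj, de, df, dh, di, dj, ef, eh, ej, fg, fi, fj, gh, gi, hj
  2-simplices (20): abg, abi, adi, adj, agh, ahj, bci, bcj, bfg, bfj, cdh, cdj, cgh, cgi, def, deh, dfi, efj, ehj, fgi

giving chain groups C_0 ≅ Z^10, C_1 ≅ Z^30, C_2 ≅ Z^20.

Boundary ∂_1: C_1 → C_0 maps an edge to its endpoints' difference, ∂[p,q] = q − p.
This gives a 10×30 integer matrix of rank 9; reducing to Smith normal form yields diagonal entries (1,1,1,1,1,1,1,1,1).

Boundary ∂_2: C_2 → C_1 acts by ∂[p,q,r] = [q,r] − [p,r] + [p,q]. For instance
  ∂ehj = hj − ej + eh,
  ∂ahj = hj − aj + ah.
The resulting 30×20 matrix has rank 20, and its Smith normal form has invariant factors (1,1,1,1,1,1,1,1,1,1,1,1,1,1,1,1,1,1,1,2).

Now H_k = ker ∂_k / im ∂_{k+1}, so:

  H_0: rank C_0 − rank ∂_1 = 10 − 9 = 1, and the invariant factors of ∂_1 are all 1, so H_0 ≅ Z.
  H_1: rank ker ∂_1 − rank ∂_2 = (30 − 9) − 20 = 1, and ∂_2 has invariant factor 2 > 1, so H_1 ≅ Z ⊕ Z/2Z.
  H_2: rank ker ∂_2 − rank ∂_3 = (20 − 20) − 0 = 0, and there is no ∂_3, so H_2 ≅ 0.

Hence the Betti numbers are b_0 = 1, b_1 = 1, b_2 = 0.

b_0 = 1, b_1 = 1, b_2 = 0.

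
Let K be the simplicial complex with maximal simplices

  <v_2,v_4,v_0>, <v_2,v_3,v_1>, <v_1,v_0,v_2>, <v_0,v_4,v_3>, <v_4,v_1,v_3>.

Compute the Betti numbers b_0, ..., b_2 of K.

b_0 = 1, b_1 = 1, b_2 = 0.

Take the total order v_0 < v_1 < v_2 < v_3 < v_4 on the vertex set. Then K (dimension 2) consists of the simplices:

  0-simplices (5): [v_0], [v_1], [v_2], [v_3], [v_4]
  1-simplices (10): [v_0,v_1], [v_0,v_2], [v_0,v_3], [v_0,v_4], [v_1,v_2], [v_1,v_3], [v_1,v_4], [v_2,v_3], [v_2,v_4], [v_3,v_4]
  2-simplices (5): [v_0,v_1,v_2], [v_0,v_2,v_4], [v_0,v_3,v_4], [v_1,v_2,v_3], [v_1,v_3,v_4]

so the chain groups are C_0 ≅ Z^5, C_1 ≅ Z^10, C_2 ≅ Z^5.

∂_1: C_1 → C_0 is given by ∂[p,q] = [q] − [p]. For instance
  ∂[v_1,v_2] = [v_2] − [v_1].
As a 5×10 matrix over Z this has rank 4, with invariant factors (1,1,1,1).

Boundary ∂_2: C_2 → C_1 maps a triangle to the signed sum of its edges. For instance
  ∂[v_0,v_1,v_2] = [v_1,v_2] − [v_0,v_2] + [v_0,v_1],
  ∂[v_0,v_2,v_4] = [v_2,v_4] − [v_0,v_4] + [v_0,v_2].
The resulting 10×5 matrix has rank 5, and its Smith normal form has invariant factors (1,1,1,1,1).

Now H_k = ker ∂_k / im ∂_{k+1}, so:

  H_0: rank C_0 − rank ∂_1 = 5 − 4 = 1, and the invariant factors of ∂_1 are all 1, so H_0 = Z.
  H_1: rank ker ∂_1 − rank ∂_2 = (10 − 4) − 5 = 1, and the invariant factors of ∂_2 are all 1, so H_1 = Z.
  H_2: rank ker ∂_2 − rank ∂_3 = (5 − 5) − 0 = 0, and there is no ∂_3, so H_2 = 0.

As a check, the Euler characteristic is 5 − 10 + 5 = 0, which agrees with 1 − 1 + 0 = 0.
(K is a triangulation of the Möbius band.)

Hence the Betti numbers are b_0 = 1, b_1 = 1, b_2 = 0.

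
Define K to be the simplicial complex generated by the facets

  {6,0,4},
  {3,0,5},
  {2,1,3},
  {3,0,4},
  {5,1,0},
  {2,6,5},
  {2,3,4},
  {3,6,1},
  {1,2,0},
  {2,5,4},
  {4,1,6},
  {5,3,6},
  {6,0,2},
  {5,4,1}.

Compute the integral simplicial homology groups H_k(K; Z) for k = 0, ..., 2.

Take the total order 0 < 1 < 2 < 3 < 4 < 5 < 6 on the vertex set. Then K (dimension 2) consists of the simplices:

  0-simplices (7): [0], [1], [2], [3], [4], [5], [6]
  1-simplices (21): [0,1], [0,2], [0,3], [0,4], [0,5], [0,6], [1,2], [1,3], [1,4], [1,5], [1,6], [2,3], [2,4], [2,5], [2,6], [3,4], [3,5], [3,6], [4,5], [4,6], [5,6]
  2-simplices (14): [0,1,2], [0,1,5], [0,2,6], [0,3,4], [0,3,5], [0,4,6], [1,2,3], [1,3,6], [1,4,5], [1,4,6], [2,3,4], [2,4,5], [2,5,6], [3,5,6]

so the chain groups are C_0 ≅ Z^7, C_1 ≅ Z^21, C_2 ≅ Z^14.

∂_1: C_1 → C_0 is given by ∂[p,q] = [q] − [p]. For instance
  ∂[1,3] = [3] − [1].
This gives a 7×21 integer matrix of rank 6; reducing to Smith normal form yields diagonal entries (1,1,1,1,1,1).

Boundary ∂_2: C_2 → C_1 sends each 2-simplex [p,q,r] to [q,r] − [p,r] + [p,q]. For instance
  ∂[2,4,5] = [4,5] − [2,5] + [2,4],
  ∂[2,5,6] = [5,6] − [2,6] + [2,5].
The resulting 21×14 matrix has rank 13, and its Smith normal form has invariant factors (1,1,1,1,1,1,1,1,1,1,1,1,1).

Now H_k = ker ∂_k / im ∂_{k+1}, so:

  H_0: rank C_0 − rank ∂_1 = 7 − 6 = 1, and the invariant factors of ∂_1 are all 1, so H_0 ≅ Z.
  H_1: rank ker ∂_1 − rank ∂_2 = (21 − 6) − 13 = 2, and the invariant factors of ∂_2 are all 1, so H_1 ≅ Z^2.
  H_2: rank ker ∂_2 − rank ∂_3 = (14 − 13) − 0 = 1, and there is no ∂_3, so H_2 ≅ Z.

(K is a triangulation of the torus T^2.)

H_0 ≅ Z,  H_1 ≅ Z^2,  H_2 ≅ Z.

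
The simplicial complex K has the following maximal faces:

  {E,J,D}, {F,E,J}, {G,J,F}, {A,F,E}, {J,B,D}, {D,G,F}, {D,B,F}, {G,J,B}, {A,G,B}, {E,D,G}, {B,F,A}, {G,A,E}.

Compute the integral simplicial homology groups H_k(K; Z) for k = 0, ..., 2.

We work with the vertex ordering A < B < D < E < F < G < J. The simplices of K, each written with vertices in increasing order, are:

  0-simplices (7): A, B, D, E, F, G, J
  1-simplices (18): AB, AE, AF, AG, BD, BF, BG, BJ, DE, DF, DG, DJ, EF, EG, EJ, FG, FJ, GJ
  2-simplices (12): ABF, ABG, AEF, AEG, BDF, BDJ, BGJ, DEG, DEJ, DFG, EFJ, FGJ

Hence C_0 ≅ Z^7, C_1 ≅ Z^18, C_2 ≅ Z^12.

Boundary ∂_1: C_1 → C_0 sends each edge [p,q] (with p < q) to q − p. For instance
  ∂FJ = J − F.
This gives a 7×18 integer matrix of rank 6; reducing to Smith normal form yields diagonal entries (1,1,1,1,1,1).

∂_2: C_2 → C_1 maps a triangle to the signed sum of its edges. For instance
  ∂EFJ = FJ − EJ + EF,
  ∂BDF = DF − BF + BD.
The 18×12 boundary matrix has rank 12 and Smith normal form diag(1,1,1,1,1,1,1,1,1,1,1,2).

Reading off H_k = ker ∂_k / im ∂_{k+1}:

  H_0: rank C_0 − rank ∂_1 = 7 − 6 = 1, and the invariant factors of ∂_1 are all 1, so H_0 ≅ Z.
  H_1: rank ker ∂_1 − rank ∂_2 = (18 − 6) − 12 = 0, and ∂_2 has invariant factor 2 > 1, so H_1 ≅ Z/2.
  H_2: rank ker ∂_2 − rank ∂_3 = (12 − 12) − 0 = 0, and there is no ∂_3, so H_2 ≅ 0.

As a check, the Euler characteristic is 7 − 18 + 12 = 1, which agrees with 1 − 0 + 0 = 1.
(K is a triangulation of the real projective plane RP^2.)

H_0 ≅ Z,  H_1 ≅ Z/2,  H_2 = 0.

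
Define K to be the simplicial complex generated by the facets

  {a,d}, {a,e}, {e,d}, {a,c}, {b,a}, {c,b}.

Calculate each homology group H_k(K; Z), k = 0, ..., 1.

H_0 = Z,  H_1 = Z^2.

Take the total order a < b < c < d < e on the vertex set. Then K (dimension 1) consists of the simplices:

  0-simplices (5): a, b, c, d, e
  1-simplices (6): ab, ac, ad, ae, bc, de

so the chain groups are C_0 ≅ Z^5, C_1 ≅ Z^6.

∂_1: C_1 → C_0 maps an edge to its endpoints' difference, ∂[p,q] = q − p. For instance
  ∂ad = d − a.
This gives a 5×6 integer matrix of rank 4; reducing to Smith normal form yields diagonal entries (1,1,1,1).

From H_k ≅ ker(∂_k) / im(∂_{k+1}) we obtain:

  H_0: rank C_0 − rank ∂_1 = 5 − 4 = 1, and the invariant factors of ∂_1 are all 1, so H_0 = Z.
  H_1: rank ker ∂_1 − rank ∂_2 = (6 − 4) − 0 = 2, and there is no ∂_2, so H_1 = Z^2.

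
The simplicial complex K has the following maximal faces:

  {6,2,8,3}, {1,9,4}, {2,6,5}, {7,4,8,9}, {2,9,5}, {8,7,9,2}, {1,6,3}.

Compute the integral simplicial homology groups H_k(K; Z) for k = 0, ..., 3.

We work with the vertex ordering 1 < 2 < 3 < 4 < 5 < 6 < 7 < 8 < 9. The simplices of K, each written with vertices in increasing order, are:

  0-simplices (9): [1], [2], [3], [4], [5], [6], [7], [8], [9]
  1-simplices (21): [1,3], [1,4], [1,6], [1,9], [2,3], [2,5], [2,6], [2,7], [2,8], [2,9], [3,6], [3,8], [4,7], [4,8], [4,9], [5,6], [5,9], [6,8], [7,8], [7,9], [8,9]
  2-simplices (15): [1,3,6], [1,4,9], [2,3,6], [2,3,8], [2,5,6], [2,5,9], [2,6,8], [2,7,8], [2,7,9], [2,8,9], [3,6,8], [4,7,8], [4,7,9], [4,8,9], [7,8,9]
  3-simplices (3): [2,3,6,8], [2,7,8,9], [4,7,8,9]

giving chain groups C_0 ≅ Z^9, C_1 ≅ Z^21, C_2 ≅ Z^15, C_3 ≅ Z^3.

The boundary map ∂_1: C_1 → C_0 maps an edge to its endpoints' difference, ∂[p,q] = q − p.
The resulting 9×21 matrix has rank 8, and its Smith normal form has invariant factors (1,1,1,1,1,1,1,1).

∂_2: C_2 → C_1 maps a triangle to the signed sum of its edges. For instance
  ∂[4,8,9] = [8,9] − [4,9] + [4,8],
  ∂[2,5,9] = [5,9] − [2,9] + [2,5].
The resulting 21×15 matrix has rank 12, and its Smith normal form has invariant factors (1,1,1,1,1,1,1,1,1,1,1,1).

The boundary map ∂_3: C_3 → C_2 sends each 3-simplex σ to the alternating sum Σ_i (−1)^i (σ with its i-th vertex removed). For instance
  ∂[2,7,8,9] = [7,8,9] − [2,8,9] + [2,7,9] − [2,7,8],
  ∂[4,7,8,9] = [7,8,9] − [4,8,9] + [4,7,9] − [4,7,8].
This gives a 15×3 integer matrix of rank 3; reducing to Smith normal form yields diagonal entries (1,1,1).

From H_k ≅ ker(∂_k) / im(∂_{k+1}) we obtain:

  H_0: rank C_0 − rank ∂_1 = 9 − 8 = 1, and the invariant factors of ∂_1 are all 1, so H_0 ≅ Z.
  H_1: rank ker ∂_1 − rank ∂_2 = (21 − 8) − 12 = 1, and the invariant factors of ∂_2 are all 1, so H_1 ≅ Z.
  H_2: rank ker ∂_2 − rank ∂_3 = (15 − 12) − 3 = 0, and the invariant factors of ∂_3 are all 1, so H_2 ≅ 0.
  H_3: rank ker ∂_3 − rank ∂_4 = (3 − 3) − 0 = 0, and there is no ∂_4, so H_3 ≅ 0.

H_0 ≅ Z,  H_1 ≅ Z,  H_2 = 0,  H_3 = 0.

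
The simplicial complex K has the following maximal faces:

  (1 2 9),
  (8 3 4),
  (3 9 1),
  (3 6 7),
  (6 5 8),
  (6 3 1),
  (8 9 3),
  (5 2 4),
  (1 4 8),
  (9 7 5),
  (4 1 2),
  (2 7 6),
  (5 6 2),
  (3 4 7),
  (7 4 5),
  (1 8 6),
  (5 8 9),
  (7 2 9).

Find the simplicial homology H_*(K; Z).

H_0 ≅ Z,  H_1 ≅ Z ⊕ Z_2,  H_2 = 0.

Take the total order 1 < 2 < 3 < 4 < 5 < 6 < 7 < 8 < 9 on the vertex set. Then K (dimension 2) consists of the simplices:

  0-simplices (9): [1], [2], [3], [4], [5], [6], [7], [8], [9]
  1-simplices (27): (27 of them)
  2-simplices (18): [1,2,4], [1,2,9], [1,3,6], [1,3,9], [1,4,8], [1,6,8], [2,4,5], [2,5,6], [2,6,7], [2,7,9], [3,4,7], [3,4,8], [3,6,7], [3,8,9], [4,5,7], [5,6,8], [5,7,9], [5,8,9]

giving chain groups C_0 ≅ Z^9, C_1 ≅ Z^27, C_2 ≅ Z^18.

The boundary map ∂_1: C_1 → C_0 sends each edge [p,q] (with p < q) to q − p. For instance
  ∂[4,5] = [5] − [4].
The resulting 9×27 matrix has rank 8, and its Smith normal form has invariant factors (1,1,1,1,1,1,1,1).

∂_2: C_2 → C_1 sends each 2-simplex [p,q,r] to [q,r] − [p,r] + [p,q]. For instance
  ∂[3,6,7] = [6,7] − [3,7] + [3,6],
  ∂[1,4,8] = [4,8] − [1,8] + [1,4].
This gives a 27×18 integer matrix of rank 18; reducing to Smith normal form yields diagonal entries (1,1,1,1,1,1,1,1,1,1,1,1,1,1,1,1,1,2).

From H_k ≅ ker(∂_k) / im(∂_{k+1}) we obtain:

  H_0: rank C_0 − rank ∂_1 = 9 − 8 = 1, and the invariant factors of ∂_1 are all 1, so H_0 = Z.
  H_1: rank ker ∂_1 − rank ∂_2 = (27 − 8) − 18 = 1, and ∂_2 has invariant factor 2 > 1, so H_1 = Z ⊕ Z_2.
  H_2: rank ker ∂_2 − rank ∂_3 = (18 − 18) − 0 = 0, and there is no ∂_3, so H_2 = 0.

As a check, the Euler characteristic is 9 − 27 + 18 = 0, which agrees with 1 − 1 + 0 = 0.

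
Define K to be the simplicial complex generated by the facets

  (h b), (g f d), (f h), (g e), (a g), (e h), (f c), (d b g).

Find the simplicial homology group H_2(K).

We work with the vertex ordering a < b < c < d < e < f < g < h. The simplices of K, each written with vertices in increasing order, are:

  0-simplices (8): a, b, c, d, e, f, g, h
  1-simplices (11): ag, bd, bg, bh, cf, df, dg, eg, eh, fg, fh
  2-simplices (2): bdg, dfg

Hence C_0 ≅ Z^8, C_1 ≅ Z^11, C_2 ≅ Z^2.

∂_1: C_1 → C_0 is given by ∂[p,q] = [q] − [p].
As a 8×11 matrix over Z this has rank 7, with invariant factors (1,1,1,1,1,1,1).

The boundary map ∂_2: C_2 → C_1 acts by ∂[p,q,r] = [q,r] − [p,r] + [p,q]. For instance
  ∂dfg = fg − dg + df,
  ∂bdg = dg − bg + bd.
The 11×2 boundary matrix has rank 2 and Smith normal form diag(1,1).

Computing H_k = (kernel of ∂_k) / (image of ∂_{k+1}):

  H_2: rank ker ∂_2 − rank ∂_3 = (2 − 2) − 0 = 0, and there is no ∂_3, so H_2 ≅ 0.

H_2 = 0.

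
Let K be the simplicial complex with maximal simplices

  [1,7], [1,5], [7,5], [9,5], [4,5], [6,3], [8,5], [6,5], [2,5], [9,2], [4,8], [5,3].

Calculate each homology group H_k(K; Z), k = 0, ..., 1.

H_0 = Z,  H_1 = Z^4.

Order the vertices as 1 < 2 < 3 < 4 < 5 < 6 < 7 < 8 < 9. Listing each simplex with vertices in this order, K has dimension 1 with simplices:

  0-simplices (9): [1], [2], [3], [4], [5], [6], [7], [8], [9]
  1-simplices (12): [1,5], [1,7], [2,5], [2,9], [3,5], [3,6], [4,5], [4,8], [5,6], [5,7], [5,8], [5,9]

giving chain groups C_0 ≅ Z^9, C_1 ≅ Z^12.

∂_1: C_1 → C_0 maps an edge to its endpoints' difference, ∂[p,q] = q − p. For instance
  ∂[3,6] = [6] − [3].
The 9×12 boundary matrix has rank 8 and Smith normal form diag(1,1,1,1,1,1,1,1).

Now H_k = ker ∂_k / im ∂_{k+1}, so:

  H_0: rank C_0 − rank ∂_1 = 9 − 8 = 1, and the invariant factors of ∂_1 are all 1, so H_0 = Z.
  H_1: rank ker ∂_1 − rank ∂_2 = (12 − 8) − 0 = 4, and there is no ∂_2, so H_1 = Z^4.

(K is a triangulation of a wedge of 4 circles.)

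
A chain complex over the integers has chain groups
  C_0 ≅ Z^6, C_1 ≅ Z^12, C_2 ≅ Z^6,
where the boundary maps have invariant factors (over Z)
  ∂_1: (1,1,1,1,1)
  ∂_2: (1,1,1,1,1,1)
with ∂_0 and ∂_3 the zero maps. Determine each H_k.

H_0: b_0 = 6 − 0 − 5 = 1; torsion from ∂_1 factors > 1: none. So H_0 = Z.
H_1: b_1 = 12 − 5 − 6 = 1; torsion from ∂_2 factors > 1: none. So H_1 = Z.
H_2: b_2 = 6 − 6 − 0 = 0; torsion from ∂_3 factors > 1: none. So H_2 = 0.

H_0 = Z,  H_1 = Z,  H_2 = 0.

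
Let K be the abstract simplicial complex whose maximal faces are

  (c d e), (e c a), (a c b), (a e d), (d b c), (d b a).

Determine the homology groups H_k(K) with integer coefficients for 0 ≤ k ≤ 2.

Fix the vertex order a < b < c < d < e and write every simplex with vertices in increasing order. Then dim K = 2 and the simplices of K are:

  0-simplices (5): a, b, c, d, e
  1-simplices (9): ab, ac, ad, ae, bc, bd, cd, ce, de
  2-simplices (6): abc, abd, ace, ade, bcd, cde

giving chain groups C_0 ≅ Z^5, C_1 ≅ Z^9, C_2 ≅ Z^6.

∂_1: C_1 → C_0 sends each edge [p,q] (with p < q) to q − p. For instance
  ∂ad = d − a.
This gives a 5×9 integer matrix of rank 4; reducing to Smith normal form yields diagonal entries (1,1,1,1).

Boundary ∂_2: C_2 → C_1 maps a triangle to the signed sum of its edges. For instance
  ∂ace = ce − ae + ac,
  ∂bcd = cd − bd + bc.
As a 9×6 matrix over Z this has rank 5, with invariant factors (1,1,1,1,1).

Reading off H_k = ker ∂_k / im ∂_{k+1}:

  H_0: rank C_0 − rank ∂_1 = 5 − 4 = 1, and the invariant factors of ∂_1 are all 1, so H_0 = Z.
  H_1: rank ker ∂_1 − rank ∂_2 = (9 − 4) − 5 = 0, and the invariant factors of ∂_2 are all 1, so H_1 = 0.
  H_2: rank ker ∂_2 − rank ∂_3 = (6 − 5) − 0 = 1, and there is no ∂_3, so H_2 = Z.

H_0 = Z,  H_1 = 0,  H_2 = Z.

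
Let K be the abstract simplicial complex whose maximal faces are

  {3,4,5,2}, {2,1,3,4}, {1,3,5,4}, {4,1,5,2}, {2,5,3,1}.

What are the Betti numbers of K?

K has 5 vertices, 10 edges, 10 triangles, 5 3-simplices.
rank ∂_0 = 0, rank ∂_1 = 4 ⇒ b_0 = 5 − 0 − 4 = 1; all invariant factors of ∂_1 are 1 so no torsion. So H_0 ≅ Z.
rank ∂_1 = 4, rank ∂_2 = 6 ⇒ b_1 = 10 − 4 − 6 = 0; all invariant factors of ∂_2 are 1 so no torsion. So H_1 ≅ 0.
rank ∂_2 = 6, rank ∂_3 = 4 ⇒ b_2 = 10 − 6 − 4 = 0; all invariant factors of ∂_3 are 1 so no torsion. So H_2 ≅ 0.
rank ∂_3 = 4, rank ∂_4 = 0 ⇒ b_3 = 5 − 4 − 0 = 1. So H_3 ≅ Z.

b_0 = 1, b_1 = 0, b_2 = 0, b_3 = 1.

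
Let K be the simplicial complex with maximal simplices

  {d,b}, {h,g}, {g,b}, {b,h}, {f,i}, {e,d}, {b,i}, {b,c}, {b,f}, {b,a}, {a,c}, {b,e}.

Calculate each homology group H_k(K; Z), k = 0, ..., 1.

H_0 ≅ Z,  H_1 ≅ Z^4.

Take the total order a < b < c < d < e < f < g < h < i on the vertex set. Then K (dimension 1) consists of the simplices:

  0-simplices (9): a, b, c, d, e, f, g, h, i
  1-simplices (12): ab, ac, bc, bd, be, bf, bg, bh, bi, de, fi, gh

Hence C_0 ≅ Z^9, C_1 ≅ Z^12.

The boundary map ∂_1: C_1 → C_0 is given by ∂[p,q] = [q] − [p]. For instance
  ∂ac = c − a.
The 9×12 boundary matrix has rank 8 and Smith normal form diag(1,1,1,1,1,1,1,1).

Computing H_k = (kernel of ∂_k) / (image of ∂_{k+1}):

  H_0: rank C_0 − rank ∂_1 = 9 − 8 = 1, and the invariant factors of ∂_1 are all 1, so H_0 = Z.
  H_1: rank ker ∂_1 − rank ∂_2 = (12 − 8) − 0 = 4, and there is no ∂_2, so H_1 = Z^4.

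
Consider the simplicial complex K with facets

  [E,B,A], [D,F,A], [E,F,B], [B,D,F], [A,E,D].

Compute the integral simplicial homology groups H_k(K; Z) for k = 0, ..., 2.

H_0 = Z,  H_1 = Z,  H_2 = 0.

Take the total order A < B < D < E < F on the vertex set. Then K (dimension 2) consists of the simplices:

  0-simplices (5): A, B, D, E, F
  1-simplices (10): AB, AD, AE, AF, BD, BE, BF, DE, DF, EF
  2-simplices (5): ABE, ADE, ADF, BDF, BEF

so the chain groups are C_0 ≅ Z^5, C_1 ≅ Z^10, C_2 ≅ Z^5.

The boundary map ∂_1: C_1 → C_0 is given by ∂[p,q] = [q] − [p].
This gives a 5×10 integer matrix of rank 4; reducing to Smith normal form yields diagonal entries (1,1,1,1).

The boundary map ∂_2: C_2 → C_1 maps a triangle to the signed sum of its edges. For instance
  ∂ADE = DE − AE + AD,
  ∂ABE = BE − AE + AB.
This gives a 10×5 integer matrix of rank 5; reducing to Smith normal form yields diagonal entries (1,1,1,1,1).

Computing H_k = (kernel of ∂_k) / (image of ∂_{k+1}):

  H_0: rank C_0 − rank ∂_1 = 5 − 4 = 1, and the invariant factors of ∂_1 are all 1, so H_0 = Z.
  H_1: rank ker ∂_1 − rank ∂_2 = (10 − 4) − 5 = 1, and the invariant factors of ∂_2 are all 1, so H_1 = Z.
  H_2: rank ker ∂_2 − rank ∂_3 = (5 − 5) − 0 = 0, and there is no ∂_3, so H_2 = 0.

As a check, the Euler characteristic is 5 − 10 + 5 = 0, which agrees with 1 − 1 + 0 = 0.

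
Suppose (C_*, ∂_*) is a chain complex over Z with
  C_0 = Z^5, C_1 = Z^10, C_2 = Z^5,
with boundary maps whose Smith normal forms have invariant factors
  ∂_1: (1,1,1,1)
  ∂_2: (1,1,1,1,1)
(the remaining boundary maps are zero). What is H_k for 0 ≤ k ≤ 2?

H_0 = Z,  H_1 = Z,  H_2 = 0.

H_0: b_0 = 5 − 0 − 4 = 1; torsion from ∂_1 factors > 1: none. So H_0 = Z.
H_1: b_1 = 10 − 4 − 5 = 1; torsion from ∂_2 factors > 1: none. So H_1 = Z.
H_2: b_2 = 5 − 5 − 0 = 0; torsion from ∂_3 factors > 1: none. So H_2 = 0.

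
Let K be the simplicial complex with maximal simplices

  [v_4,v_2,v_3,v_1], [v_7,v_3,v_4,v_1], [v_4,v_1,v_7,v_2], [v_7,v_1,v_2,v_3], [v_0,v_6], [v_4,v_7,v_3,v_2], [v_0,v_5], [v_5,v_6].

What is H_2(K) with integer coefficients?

H_2 ≅ 0.

Fix the vertex order v_0 < v_1 < v_2 < v_3 < v_4 < v_5 < v_6 < v_7 and write every simplex with vertices in increasing order. Then dim K = 3 and the simplices of K are:

  0-simplices (8): [v_0], [v_1], [v_2], [v_3], [v_4], [v_5], [v_6], [v_7]
  1-simplices (13): [v_0,v_5], [v_0,v_6], [v_1,v_2], [v_1,v_3], [v_1,v_4], [v_1,v_7], [v_2,v_3], [v_2,v_4], [v_2,v_7], [v_3,v_4], [v_3,v_7], [v_4,v_7], [v_5,v_6]
  2-simplices (10): [v_1,v_2,v_3], [v_1,v_2,v_4], [v_1,v_2,v_7], [v_1,v_3,v_4], [v_1,v_3,v_7], [v_1,v_4,v_7], [v_2,v_3,v_4], [v_2,v_3,v_7], [v_2,v_4,v_7], [v_3,v_4,v_7]
  3-simplices (5): [v_1,v_2,v_3,v_4], [v_1,v_2,v_3,v_7], [v_1,v_2,v_4,v_7], [v_1,v_3,v_4,v_7], [v_2,v_3,v_4,v_7]

Hence C_0 ≅ Z^8, C_1 ≅ Z^13, C_2 ≅ Z^10, C_3 ≅ Z^5.

∂_1: C_1 → C_0 sends each edge [p,q] (with p < q) to q − p. For instance
  ∂[v_3,v_4] = [v_4] − [v_3].
As a 8×13 matrix over Z this has rank 6, with invariant factors (1,1,1,1,1,1).

Boundary ∂_2: C_2 → C_1 maps a triangle to the signed sum of its edges. For instance
  ∂[v_2,v_3,v_7] = [v_3,v_7] − [v_2,v_7] + [v_2,v_3],
  ∂[v_3,v_4,v_7] = [v_4,v_7] − [v_3,v_7] + [v_3,v_4].
This gives a 13×10 integer matrix of rank 6; reducing to Smith normal form yields diagonal entries (1,1,1,1,1,1).

The boundary map ∂_3: C_3 → C_2 sends each 3-simplex σ to the alternating sum Σ_i (−1)^i (σ with its i-th vertex removed). For instance
  ∂[v_1,v_2,v_4,v_7] = [v_2,v_4,v_7] − [v_1,v_4,v_7] + [v_1,v_2,v_7] − [v_1,v_2,v_4],
  ∂[v_1,v_2,v_3,v_7] = [v_2,v_3,v_7] − [v_1,v_3,v_7] + [v_1,v_2,v_7] − [v_1,v_2,v_3].
The 10×5 boundary matrix has rank 4 and Smith normal form diag(1,1,1,1).

Computing H_k = (kernel of ∂_k) / (image of ∂_{k+1}):

  H_2: rank ker ∂_2 − rank ∂_3 = (10 − 6) − 4 = 0, and the invariant factors of ∂_3 are all 1, so H_2 ≅ 0.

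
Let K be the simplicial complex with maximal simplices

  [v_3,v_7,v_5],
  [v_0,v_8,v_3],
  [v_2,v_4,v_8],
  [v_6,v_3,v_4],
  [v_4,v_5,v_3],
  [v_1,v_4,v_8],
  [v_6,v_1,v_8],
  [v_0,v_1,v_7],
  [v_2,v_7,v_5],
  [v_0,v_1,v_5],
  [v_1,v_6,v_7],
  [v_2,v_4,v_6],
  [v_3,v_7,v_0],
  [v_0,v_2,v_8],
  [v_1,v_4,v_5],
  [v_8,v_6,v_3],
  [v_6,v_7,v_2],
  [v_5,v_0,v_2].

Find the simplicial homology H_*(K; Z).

H_0 ≅ Z,  H_1 ≅ Z ⊕ Z_2,  H_2 = 0.

We work with the vertex ordering v_0 < v_1 < v_2 < v_3 < v_4 < v_5 < v_6 < v_7 < v_8. The simplices of K, each written with vertices in increasing order, are:

  0-simplices (9): [v_0], [v_1], [v_2], [v_3], [v_4], [v_5], [v_6], [v_7], [v_8]
  1-simplices (27): (27 of them)
  2-simplices (18): (18 of them)

giving chain groups C_0 ≅ Z^9, C_1 ≅ Z^27, C_2 ≅ Z^18.

Boundary ∂_1: C_1 → C_0 sends each edge [p,q] (with p < q) to q − p. For instance
  ∂[v_2,v_7] = [v_7] − [v_2].
As a 9×27 matrix over Z this has rank 8, with invariant factors (1,1,1,1,1,1,1,1).

∂_2: C_2 → C_1 acts by ∂[p,q,r] = [q,r] − [p,r] + [p,q]. For instance
  ∂[v_3,v_4,v_5] = [v_4,v_5] − [v_3,v_5] + [v_3,v_4],
  ∂[v_1,v_4,v_8] = [v_4,v_8] − [v_1,v_8] + [v_1,v_4].
The 27×18 boundary matrix has rank 18 and Smith normal form diag(1,1,1,1,1,1,1,1,1,1,1,1,1,1,1,1,1,2).

Reading off H_k = ker ∂_k / im ∂_{k+1}:

  H_0: rank C_0 − rank ∂_1 = 9 − 8 = 1, and the invariant factors of ∂_1 are all 1, so H_0 = Z.
  H_1: rank ker ∂_1 − rank ∂_2 = (27 − 8) − 18 = 1, and ∂_2 has invariant factor 2 > 1, so H_1 = Z ⊕ Z_2.
  H_2: rank ker ∂_2 − rank ∂_3 = (18 − 18) − 0 = 0, and there is no ∂_3, so H_2 = 0.

As a check, the Euler characteristic is 9 − 27 + 18 = 0, which agrees with 1 − 1 + 0 = 0.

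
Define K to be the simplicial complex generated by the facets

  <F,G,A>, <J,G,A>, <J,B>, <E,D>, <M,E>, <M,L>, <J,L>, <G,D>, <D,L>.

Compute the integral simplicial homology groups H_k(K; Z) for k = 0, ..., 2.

Fix the vertex order A < B < D < E < F < G < J < L < M and write every simplex with vertices in increasing order. Then dim K = 2 and the simplices of K are:

  0-simplices (9): A, B, D, E, F, G, J, L, M
  1-simplices (12): AF, AG, AJ, BJ, DE, DG, DL, EM, FG, GJ, JL, LM
  2-simplices (2): AFG, AGJ

Hence C_0 ≅ Z^9, C_1 ≅ Z^12, C_2 ≅ Z^2.

∂_1: C_1 → C_0 maps an edge to its endpoints' difference, ∂[p,q] = q − p. For instance
  ∂AJ = J − A.
This gives a 9×12 integer matrix of rank 8; reducing to Smith normal form yields diagonal entries (1,1,1,1,1,1,1,1).

∂_2: C_2 → C_1 maps a triangle to the signed sum of its edges. For instance
  ∂AFG = FG − AG + AF,
  ∂AGJ = GJ − AJ + AG.
The resulting 12×2 matrix has rank 2, and its Smith normal form has invariant factors (1,1).

Now H_k = ker ∂_k / im ∂_{k+1}, so:

  H_0: rank C_0 − rank ∂_1 = 9 − 8 = 1, and the invariant factors of ∂_1 are all 1, so H_0 ≅ Z.
  H_1: rank ker ∂_1 − rank ∂_2 = (12 − 8) − 2 = 2, and the invariant factors of ∂_2 are all 1, so H_1 ≅ Z^2.
  H_2: rank ker ∂_2 − rank ∂_3 = (2 − 2) − 0 = 0, and there is no ∂_3, so H_2 ≅ 0.

As a check, the Euler characteristic is 9 − 12 + 2 = -1, which agrees with 1 − 2 + 0 = -1.

H_0 = Z,  H_1 = Z^2,  H_2 = 0.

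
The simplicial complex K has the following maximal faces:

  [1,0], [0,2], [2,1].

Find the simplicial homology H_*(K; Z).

H_0 ≅ Z,  H_1 ≅ Z.

Take the total order 0 < 1 < 2 on the vertex set. Then K (dimension 1) consists of the simplices:

  0-simplices (3): [0], [1], [2]
  1-simplices (3): [0,1], [0,2], [1,2]

Hence C_0 ≅ Z^3, C_1 ≅ Z^3.

The boundary map ∂_1: C_1 → C_0 is given by ∂[p,q] = [q] − [p]. For instance
  ∂[1,2] = [2] − [1].
The resulting 3×3 matrix has rank 2, and its Smith normal form has invariant factors (1,1).

Now H_k = ker ∂_k / im ∂_{k+1}, so:

  H_0: rank C_0 − rank ∂_1 = 3 − 2 = 1, and the invariant factors of ∂_1 are all 1, so H_0 = Z.
  H_1: rank ker ∂_1 − rank ∂_2 = (3 − 2) − 0 = 1, and there is no ∂_2, so H_1 = Z.

As a check, the Euler characteristic is 3 − 3 = 0, which agrees with 1 − 1 = 0.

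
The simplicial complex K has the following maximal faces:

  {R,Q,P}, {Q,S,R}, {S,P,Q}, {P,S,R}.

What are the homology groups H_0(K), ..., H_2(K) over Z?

H_0 ≅ Z,  H_1 = 0,  H_2 ≅ Z.

We work with the vertex ordering P < Q < R < S. The simplices of K, each written with vertices in increasing order, are:

  0-simplices (4): P, Q, R, S
  1-simplices (6): PQ, PR, PS, QR, QS, RS
  2-simplices (4): PQR, PQS, PRS, QRS

Hence C_0 ≅ Z^4, C_1 ≅ Z^6, C_2 ≅ Z^4.

The boundary map ∂_1: C_1 → C_0 sends each edge [p,q] (with p < q) to q − p.
The resulting 4×6 matrix has rank 3, and its Smith normal form has invariant factors (1,1,1).

Boundary ∂_2: C_2 → C_1 acts by ∂[p,q,r] = [q,r] − [p,r] + [p,q]. For instance
  ∂PQS = QS − PS + PQ,
  ∂QRS = RS − QS + QR.
The 6×4 boundary matrix has rank 3 and Smith normal form diag(1,1,1).

From H_k ≅ ker(∂_k) / im(∂_{k+1}) we obtain:

  H_0: rank C_0 − rank ∂_1 = 4 − 3 = 1, and the invariant factors of ∂_1 are all 1, so H_0 = Z.
  H_1: rank ker ∂_1 − rank ∂_2 = (6 − 3) − 3 = 0, and the invariant factors of ∂_2 are all 1, so H_1 = 0.
  H_2: rank ker ∂_2 − rank ∂_3 = (4 − 3) − 0 = 1, and there is no ∂_3, so H_2 = Z.

As a check, the Euler characteristic is 4 − 6 + 4 = 2, which agrees with 1 − 0 + 1 = 2.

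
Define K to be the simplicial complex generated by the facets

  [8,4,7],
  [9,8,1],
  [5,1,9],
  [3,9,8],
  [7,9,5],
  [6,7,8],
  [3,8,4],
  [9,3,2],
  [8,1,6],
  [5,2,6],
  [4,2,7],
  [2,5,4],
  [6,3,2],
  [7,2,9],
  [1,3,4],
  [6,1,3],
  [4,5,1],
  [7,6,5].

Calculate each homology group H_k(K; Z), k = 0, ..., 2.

H_0 = Z,  H_1 = Z ⊕ Z/2,  H_2 = 0.

Take the total order 1 < 2 < 3 < 4 < 5 < 6 < 7 < 8 < 9 on the vertex set. Then K (dimension 2) consists of the simplices:

  0-simplices (9): [1], [2], [3], [4], [5], [6], [7], [8], [9]
  1-simplices (27): (27 of them)
  2-simplices (18): [1,3,4], [1,3,6], [1,4,5], [1,5,9], [1,6,8], [1,8,9], [2,3,6], [2,3,9], [2,4,5], [2,4,7], [2,5,6], [2,7,9], [3,4,8], [3,8,9], [4,7,8], [5,6,7], [5,7,9], [6,7,8]

so the chain groups are C_0 ≅ Z^9, C_1 ≅ Z^27, C_2 ≅ Z^18.

∂_1: C_1 → C_0 maps an edge to its endpoints' difference, ∂[p,q] = q − p.
The resulting 9×27 matrix has rank 8, and its Smith normal form has invariant factors (1,1,1,1,1,1,1,1).

The boundary map ∂_2: C_2 → C_1 maps a triangle to the signed sum of its edges. For instance
  ∂[4,7,8] = [7,8] − [4,8] + [4,7],
  ∂[3,8,9] = [8,9] − [3,9] + [3,8].
The resulting 27×18 matrix has rank 18, and its Smith normal form has invariant factors (1,1,1,1,1,1,1,1,1,1,1,1,1,1,1,1,1,2).

Computing H_k = (kernel of ∂_k) / (image of ∂_{k+1}):

  H_0: rank C_0 − rank ∂_1 = 9 − 8 = 1, and the invariant factors of ∂_1 are all 1, so H_0 ≅ Z.
  H_1: rank ker ∂_1 − rank ∂_2 = (27 − 8) − 18 = 1, and ∂_2 has invariant factor 2 > 1, so H_1 ≅ Z ⊕ Z/2.
  H_2: rank ker ∂_2 − rank ∂_3 = (18 − 18) − 0 = 0, and there is no ∂_3, so H_2 ≅ 0.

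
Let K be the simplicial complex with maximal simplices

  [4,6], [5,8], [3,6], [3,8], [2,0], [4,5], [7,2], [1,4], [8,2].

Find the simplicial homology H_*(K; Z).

Fix the vertex order 0 < 1 < 2 < 3 < 4 < 5 < 6 < 7 < 8 and write every simplex with vertices in increasing order. Then dim K = 1 and the simplices of K are:

  0-simplices (9): [0], [1], [2], [3], [4], [5], [6], [7], [8]
  1-simplices (9): [0,2], [1,4], [2,7], [2,8], [3,6], [3,8], [4,5], [4,6], [5,8]

so the chain groups are C_0 ≅ Z^9, C_1 ≅ Z^9.

The boundary map ∂_1: C_1 → C_0 is given by ∂[p,q] = [q] − [p]. For instance
  ∂[2,7] = [7] − [2].
The resulting 9×9 matrix has rank 8, and its Smith normal form has invariant factors (1,1,1,1,1,1,1,1).

Computing H_k = (kernel of ∂_k) / (image of ∂_{k+1}):

  H_0: rank C_0 − rank ∂_1 = 9 − 8 = 1, and the invariant factors of ∂_1 are all 1, so H_0 ≅ Z.
  H_1: rank ker ∂_1 − rank ∂_2 = (9 − 8) − 0 = 1, and there is no ∂_2, so H_1 ≅ Z.

As a check, the Euler characteristic is 9 − 9 = 0, which agrees with 1 − 1 = 0.

H_0 ≅ Z,  H_1 ≅ Z.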